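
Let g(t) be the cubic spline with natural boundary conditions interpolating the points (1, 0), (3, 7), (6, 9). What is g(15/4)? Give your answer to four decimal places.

Write σ_i for g''(x_i). With h_i = 2, 3 and divided differences Δ_i = 7/2, 2/3, the continuity of g' gives the tridiagonal system
  2·σ_0 + 10·σ_1 + 3·σ_2 = 6(Δ_1 - Δ_0) = -17
Natural end conditions: σ_0 = σ_2 = 0.
Solving: σ_0 = 0, σ_1 = -17/10, σ_2 = 0.
On [3, 6], g(t) = 7 + 71/30·(t - 3) - 17/20·(t - 3)² + 17/180·(t - 3)³.
With (t - 3) = 3/4: g(15/4) = 10671/1280.

8.3367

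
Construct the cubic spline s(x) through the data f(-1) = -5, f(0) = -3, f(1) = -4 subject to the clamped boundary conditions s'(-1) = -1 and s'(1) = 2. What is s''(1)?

15

Write M_i for s''(x_i). With h_i = 1, 1 and divided differences Δ_i = 2, -1, the continuity of s' gives the tridiagonal system
  1·M_0 + 4·M_1 + 1·M_2 = 6(Δ_1 - Δ_0) = -18
Clamped end conditions give two more equations: 2h_0·M_0 + h_0·M_1 = 6(Δ_0 - s'(-1)) = 18 and h_1·M_1 + 2h_1·M_2 = 6(s'(1) - Δ_1) = 18.
Hence M_0 = 15, M_1 = -12, M_2 = 15.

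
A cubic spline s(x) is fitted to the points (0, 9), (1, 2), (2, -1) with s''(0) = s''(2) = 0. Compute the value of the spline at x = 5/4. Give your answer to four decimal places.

With m_i denoting the second derivative at x_i, h_i = 1, 1, and Δ_i = (y_(i+1) − y_i)/h_i = -7, -3:
  1·m_0 + 4·m_1 + 1·m_2 = 6(Δ_1 - Δ_0) = 24
Natural end conditions: m_0 = m_2 = 0.
Forward elimination and back-substitution give m_0 = 0, m_1 = 6, m_2 = 0.
On [1, 2], s(x) = 2 - 5·(x - 1) + 3·(x - 1)² - 1·(x - 1)³.
With (x - 1) = 1/4: s(5/4) = 59/64.

0.9219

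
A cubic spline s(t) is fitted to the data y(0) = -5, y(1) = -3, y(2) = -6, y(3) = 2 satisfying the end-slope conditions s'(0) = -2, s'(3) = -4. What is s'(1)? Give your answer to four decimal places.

Let m_i = s''(x_i). Step sizes h_i = 1, 1, 1; slopes of the chords Δ_i = (y_(i+1) - y_i)/h_i = 2, -3, 8.
  1·m_0 + 4·m_1 + 1·m_2 = 6(Δ_1 - Δ_0) = -30
  1·m_1 + 4·m_2 + 1·m_3 = 6(Δ_2 - Δ_1) = 66
Clamped end conditions give two more equations: 2h_0·m_0 + h_0·m_1 = 6(Δ_0 - s'(0)) = 24 and h_2·m_2 + 2h_2·m_3 = 6(s'(3) - Δ_2) = -72.
Hence m_0 = 346/15, m_1 = -332/15, m_2 = 532/15, m_3 = -806/15.
On [1, 2], s'(t) = b_1 + 2c_1·(t - 1) + 3d_1·(t - 1)² with b_1 = Δ_1 - h_1(2m_1 + m_2)/6 = -23/15, c_1 = m_1/2 = -166/15, d_1 = (m_2 - m_1)/(6h_1) = 48/5. So s'(1) = -23/15.

-1.5333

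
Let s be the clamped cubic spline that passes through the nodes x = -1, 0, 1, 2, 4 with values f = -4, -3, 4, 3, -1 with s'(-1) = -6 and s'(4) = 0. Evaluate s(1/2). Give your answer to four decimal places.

0.8659

Let M_i = s''(x_i). Step sizes h_i = 1, 1, 1, 2; slopes of the chords Δ_i = (y_(i+1) - y_i)/h_i = 1, 7, -1, -2.
  1·M_0 + 4·M_1 + 1·M_2 = 6(Δ_1 - Δ_0) = 36
  1·M_1 + 4·M_2 + 1·M_3 = 6(Δ_2 - Δ_1) = -48
  1·M_2 + 6·M_3 + 2·M_4 = 6(Δ_3 - Δ_2) = -6
Clamped end conditions give two more equations: 2h_0·M_0 + h_0·M_1 = 6(Δ_0 - s'(-1)) = 42 and h_3·M_3 + 2h_3·M_4 = 6(s'(4) - Δ_3) = 12.
Forward elimination and back-substitution give M_0 = 690/41, M_1 = 342/41, M_2 = -582/41, M_3 = 18/41, M_4 = 114/41.
On [0, 1], s(x) = -3 + 270/41·x + 171/41·x² - 154/41·x³.
With x = 1/2: s(1/2) = 71/82.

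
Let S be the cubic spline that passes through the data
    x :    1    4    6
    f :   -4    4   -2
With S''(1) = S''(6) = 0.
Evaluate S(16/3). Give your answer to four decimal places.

0.6716

Let σ_i = S''(x_i). Step sizes h_i = 3, 2; slopes of the chords Δ_i = (y_(i+1) - y_i)/h_i = 8/3, -3.
  3·σ_0 + 10·σ_1 + 2·σ_2 = 6(Δ_1 - Δ_0) = -34
Natural end conditions: σ_0 = σ_2 = 0.
Solving: σ_0 = 0, σ_1 = -17/5, σ_2 = 0.
On [4, 6], S(x) = 4 - 11/15·(x - 4) - 17/10·(x - 4)² + 17/60·(x - 4)³.
With (x - 4) = 4/3: S(16/3) = 272/405.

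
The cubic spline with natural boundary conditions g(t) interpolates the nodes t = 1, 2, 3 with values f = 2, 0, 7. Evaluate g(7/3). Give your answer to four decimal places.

Put M_i = g'' at the i-th knot. Here h = (1, 1) and Δ = (-2, 7), so the interior equations h_(i-1)·M_(i-1) + 2(h_(i-1)+h_i)·M_i + h_i·M_(i+1) = 6(Δ_i − Δ_(i-1)) read
  1·M_0 + 4·M_1 + 1·M_2 = 6(Δ_1 - Δ_0) = 54
Natural end conditions: M_0 = M_2 = 0.
Hence M_0 = 0, M_1 = 27/2, M_2 = 0.
On [2, 3], g(t) = 0 + 5/2·(t - 2) + 27/4·(t - 2)² - 9/4·(t - 2)³.
With (t - 2) = 1/3: g(7/3) = 3/2.

1.5000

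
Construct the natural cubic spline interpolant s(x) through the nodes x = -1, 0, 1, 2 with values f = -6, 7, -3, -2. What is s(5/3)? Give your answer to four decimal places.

-3.6568

Put M_i = s'' at the i-th knot. Here h = (1, 1, 1) and Δ = (13, -10, 1), so the interior equations h_(i-1)·M_(i-1) + 2(h_(i-1)+h_i)·M_i + h_i·M_(i+1) = 6(Δ_i − Δ_(i-1)) read
  1·M_0 + 4·M_1 + 1·M_2 = 6(Δ_1 - Δ_0) = -138
  1·M_1 + 4·M_2 + 1·M_3 = 6(Δ_2 - Δ_1) = 66
Natural end conditions: M_0 = M_3 = 0.
Solving the tridiagonal system: M_0 = 0, M_1 = -206/5, M_2 = 134/5, M_3 = 0.
On [1, 2], s(x) = -3 - 119/15·(x - 1) + 67/5·(x - 1)² - 67/15·(x - 1)³.
With (x - 1) = 2/3: s(5/3) = -1481/405.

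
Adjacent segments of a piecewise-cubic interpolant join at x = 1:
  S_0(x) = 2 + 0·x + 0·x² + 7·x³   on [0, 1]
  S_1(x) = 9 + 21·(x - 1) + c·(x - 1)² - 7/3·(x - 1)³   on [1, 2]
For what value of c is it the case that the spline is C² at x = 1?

S_0''(x) = 0 + 42·x, so S_0''(1) = 42. On the right, S_1''(1) = 2c, so c = 21.

21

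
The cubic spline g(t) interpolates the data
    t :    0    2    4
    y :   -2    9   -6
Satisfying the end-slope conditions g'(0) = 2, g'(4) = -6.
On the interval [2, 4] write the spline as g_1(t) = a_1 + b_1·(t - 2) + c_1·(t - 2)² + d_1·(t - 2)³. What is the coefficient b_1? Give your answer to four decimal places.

-0.5000

Put σ_i = g'' at the i-th knot. Here h = (2, 2) and Δ = (11/2, -15/2), so the interior equations h_(i-1)·σ_(i-1) + 2(h_(i-1)+h_i)·σ_i + h_i·σ_(i+1) = 6(Δ_i − Δ_(i-1)) read
  2·σ_0 + 8·σ_1 + 2·σ_2 = 6(Δ_1 - Δ_0) = -78
Clamped end conditions give two more equations: 2h_0·σ_0 + h_0·σ_1 = 6(Δ_0 - g'(0)) = 21 and h_1·σ_1 + 2h_1·σ_2 = 6(g'(4) - Δ_1) = 9.
Forward elimination and back-substitution give σ_0 = 13, σ_1 = -31/2, σ_2 = 10.
On [2, 4], with g_1(t) = a_1 + b_1·(t - 2) + c_1·(t - 2)² + d_1·(t - 2)³: c_1 = σ_1/2 = -31/4, d_1 = (σ_2 - σ_1)/(6h_1) = 17/8, b_1 = Δ_1 - h_1(2σ_1 + σ_2)/6 = -1/2.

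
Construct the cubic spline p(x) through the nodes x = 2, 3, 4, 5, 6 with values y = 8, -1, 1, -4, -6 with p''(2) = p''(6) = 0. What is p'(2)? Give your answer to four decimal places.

-12.5000

Let m_i = p''(x_i). Step sizes h_i = 1, 1, 1, 1; slopes of the chords Δ_i = (y_(i+1) - y_i)/h_i = -9, 2, -5, -2.
  1·m_0 + 4·m_1 + 1·m_2 = 6(Δ_1 - Δ_0) = 66
  1·m_1 + 4·m_2 + 1·m_3 = 6(Δ_2 - Δ_1) = -42
  1·m_2 + 4·m_3 + 1·m_4 = 6(Δ_3 - Δ_2) = 18
Natural end conditions: m_0 = m_4 = 0.
Forward elimination and back-substitution give m_0 = 0, m_1 = 21, m_2 = -18, m_3 = 9, m_4 = 0.
On [2, 3], p'(x) = b_0 + 2c_0·(x - 2) + 3d_0·(x - 2)² with b_0 = Δ_0 - h_0(2m_0 + m_1)/6 = -25/2, c_0 = m_0/2 = 0, d_0 = (m_1 - m_0)/(6h_0) = 7/2. So p'(2) = -25/2.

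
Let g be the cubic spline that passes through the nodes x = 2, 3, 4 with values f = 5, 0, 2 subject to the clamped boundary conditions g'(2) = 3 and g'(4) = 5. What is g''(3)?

19

Write σ_i for g''(x_i). With h_i = 1, 1 and divided differences Δ_i = -5, 2, the continuity of g' gives the tridiagonal system
  1·σ_0 + 4·σ_1 + 1·σ_2 = 6(Δ_1 - Δ_0) = 42
Clamped end conditions give two more equations: 2h_0·σ_0 + h_0·σ_1 = 6(Δ_0 - g'(2)) = -48 and h_1·σ_1 + 2h_1·σ_2 = 6(g'(4) - Δ_1) = 18.
Forward elimination and back-substitution give σ_0 = -67/2, σ_1 = 19, σ_2 = -1/2.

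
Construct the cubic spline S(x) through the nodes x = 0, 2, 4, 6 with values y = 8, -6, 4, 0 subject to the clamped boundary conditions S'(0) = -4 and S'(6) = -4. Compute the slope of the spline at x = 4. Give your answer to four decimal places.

Let M_i = S''(x_i). Step sizes h_i = 2, 2, 2; slopes of the chords Δ_i = (y_(i+1) - y_i)/h_i = -7, 5, -2.
  2·M_0 + 8·M_1 + 2·M_2 = 6(Δ_1 - Δ_0) = 72
  2·M_1 + 8·M_2 + 2·M_3 = 6(Δ_2 - Δ_1) = -42
Clamped end conditions give two more equations: 2h_0·M_0 + h_0·M_1 = 6(Δ_0 - S'(0)) = -18 and h_2·M_2 + 2h_2·M_3 = 6(S'(6) - Δ_2) = -12.
Hence M_0 = -58/5, M_1 = 71/5, M_2 = -46/5, M_3 = 8/5.
On [4, 6], S'(x) = b_2 + 2c_2·(x - 4) + 3d_2·(x - 4)² with b_2 = Δ_2 - h_2(2M_2 + M_3)/6 = 18/5, c_2 = M_2/2 = -23/5, d_2 = (M_3 - M_2)/(6h_2) = 9/10. So S'(4) = 18/5.

3.6000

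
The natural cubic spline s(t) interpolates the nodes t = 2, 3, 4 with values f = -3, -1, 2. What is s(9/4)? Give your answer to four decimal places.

-2.5586

With σ_i denoting the second derivative at x_i, h_i = 1, 1, and Δ_i = (y_(i+1) − y_i)/h_i = 2, 3:
  1·σ_0 + 4·σ_1 + 1·σ_2 = 6(Δ_1 - Δ_0) = 6
Natural end conditions: σ_0 = σ_2 = 0.
Hence σ_0 = 0, σ_1 = 3/2, σ_2 = 0.
On [2, 3], s(t) = -3 + 7/4·(t - 2) + 0·(t - 2)² + 1/4·(t - 2)³.
With (t - 2) = 1/4: s(9/4) = -655/256.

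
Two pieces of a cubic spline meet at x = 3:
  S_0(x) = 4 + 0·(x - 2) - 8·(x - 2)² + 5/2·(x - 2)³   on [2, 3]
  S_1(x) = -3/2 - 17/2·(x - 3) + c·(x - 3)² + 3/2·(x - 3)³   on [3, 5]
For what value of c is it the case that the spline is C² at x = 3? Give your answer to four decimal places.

-0.5000

S_0''(x) = -16 + 15·(x - 2), so S_0''(3) = -1. On the right, S_1''(3) = 2c, so c = -1/2.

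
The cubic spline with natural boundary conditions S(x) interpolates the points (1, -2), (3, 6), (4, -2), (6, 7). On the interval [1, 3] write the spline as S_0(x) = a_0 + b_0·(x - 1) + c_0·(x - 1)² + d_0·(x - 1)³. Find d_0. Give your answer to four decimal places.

Let M_i = S''(x_i). Step sizes h_i = 2, 1, 2; slopes of the chords Δ_i = (y_(i+1) - y_i)/h_i = 4, -8, 9/2.
  2·M_0 + 6·M_1 + 1·M_2 = 6(Δ_1 - Δ_0) = -72
  1·M_1 + 6·M_2 + 2·M_3 = 6(Δ_2 - Δ_1) = 75
Natural end conditions: M_0 = M_3 = 0.
Solving: M_0 = 0, M_1 = -507/35, M_2 = 522/35, M_3 = 0.
On [1, 3], with S_0(x) = a_0 + b_0·(x - 1) + c_0·(x - 1)² + d_0·(x - 1)³: c_0 = M_0/2 = 0, d_0 = (M_1 - M_0)/(6h_0) = -169/140, b_0 = Δ_0 - h_0(2M_0 + M_1)/6 = 309/35.

-1.2071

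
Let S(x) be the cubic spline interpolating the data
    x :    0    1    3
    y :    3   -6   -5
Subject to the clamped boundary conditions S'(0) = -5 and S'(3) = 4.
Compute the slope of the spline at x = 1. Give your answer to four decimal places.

-7.7500

With M_i denoting the second derivative at x_i, h_i = 1, 2, and Δ_i = (y_(i+1) − y_i)/h_i = -9, 1/2:
  1·M_0 + 6·M_1 + 2·M_2 = 6(Δ_1 - Δ_0) = 57
Clamped end conditions give two more equations: 2h_0·M_0 + h_0·M_1 = 6(Δ_0 - S'(0)) = -24 and h_1·M_1 + 2h_1·M_2 = 6(S'(3) - Δ_1) = 21.
Solving: M_0 = -37/2, M_1 = 13, M_2 = -5/4.
On [1, 3], S'(x) = b_1 + 2c_1·(x - 1) + 3d_1·(x - 1)² with b_1 = Δ_1 - h_1(2M_1 + M_2)/6 = -31/4, c_1 = M_1/2 = 13/2, d_1 = (M_2 - M_1)/(6h_1) = -19/16. So S'(1) = -31/4.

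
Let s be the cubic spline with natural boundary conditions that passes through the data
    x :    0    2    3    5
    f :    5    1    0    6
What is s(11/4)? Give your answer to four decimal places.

Let M_i = s''(x_i). Step sizes h_i = 2, 1, 2; slopes of the chords Δ_i = (y_(i+1) - y_i)/h_i = -2, -1, 3.
  2·M_0 + 6·M_1 + 1·M_2 = 6(Δ_1 - Δ_0) = 6
  1·M_1 + 6·M_2 + 2·M_3 = 6(Δ_2 - Δ_1) = 24
Natural end conditions: M_0 = M_3 = 0.
Hence M_0 = 0, M_1 = 12/35, M_2 = 138/35, M_3 = 0.
On [2, 3], s(x) = 1 - 62/35·(x - 2) + 6/35·(x - 2)² + 3/5·(x - 2)³.
With (x - 2) = 3/4: s(11/4) = 47/2240.

0.0210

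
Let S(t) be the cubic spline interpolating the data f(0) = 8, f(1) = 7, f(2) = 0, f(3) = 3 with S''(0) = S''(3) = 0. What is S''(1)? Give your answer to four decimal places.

-13.6000

Let M_i = S''(x_i). Step sizes h_i = 1, 1, 1; slopes of the chords Δ_i = (y_(i+1) - y_i)/h_i = -1, -7, 3.
  1·M_0 + 4·M_1 + 1·M_2 = 6(Δ_1 - Δ_0) = -36
  1·M_1 + 4·M_2 + 1·M_3 = 6(Δ_2 - Δ_1) = 60
Natural end conditions: M_0 = M_3 = 0.
Forward elimination and back-substitution give M_0 = 0, M_1 = -68/5, M_2 = 92/5, M_3 = 0.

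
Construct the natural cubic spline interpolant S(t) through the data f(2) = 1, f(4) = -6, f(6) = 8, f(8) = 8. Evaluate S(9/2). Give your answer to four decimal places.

With σ_i denoting the second derivative at x_i, h_i = 2, 2, 2, and Δ_i = (y_(i+1) − y_i)/h_i = -7/2, 7, 0:
  2·σ_0 + 8·σ_1 + 2·σ_2 = 6(Δ_1 - Δ_0) = 63
  2·σ_1 + 8·σ_2 + 2·σ_3 = 6(Δ_2 - Δ_1) = -42
Natural end conditions: σ_0 = σ_3 = 0.
Solving the tridiagonal system: σ_0 = 0, σ_1 = 49/5, σ_2 = -77/10, σ_3 = 0.
On [4, 6], S(t) = -6 + 91/30·(t - 4) + 49/10·(t - 4)² - 35/24·(t - 4)³.
With (t - 4) = 1/2: S(9/2) = -1101/320.

-3.4406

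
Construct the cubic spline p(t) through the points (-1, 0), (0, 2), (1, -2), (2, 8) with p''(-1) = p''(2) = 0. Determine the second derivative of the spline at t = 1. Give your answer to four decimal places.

24.8000

Let M_i = p''(x_i). Step sizes h_i = 1, 1, 1; slopes of the chords Δ_i = (y_(i+1) - y_i)/h_i = 2, -4, 10.
  1·M_0 + 4·M_1 + 1·M_2 = 6(Δ_1 - Δ_0) = -36
  1·M_1 + 4·M_2 + 1·M_3 = 6(Δ_2 - Δ_1) = 84
Natural end conditions: M_0 = M_3 = 0.
Solving the tridiagonal system: M_0 = 0, M_1 = -76/5, M_2 = 124/5, M_3 = 0.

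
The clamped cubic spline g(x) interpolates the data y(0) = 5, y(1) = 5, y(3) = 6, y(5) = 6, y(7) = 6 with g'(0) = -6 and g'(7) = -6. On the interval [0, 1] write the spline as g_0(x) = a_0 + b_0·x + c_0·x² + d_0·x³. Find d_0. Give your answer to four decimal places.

Put m_i = g'' at the i-th knot. Here h = (1, 2, 2, 2) and Δ = (0, 1/2, 0, 0), so the interior equations h_(i-1)·m_(i-1) + 2(h_(i-1)+h_i)·m_i + h_i·m_(i+1) = 6(Δ_i − Δ_(i-1)) read
  1·m_0 + 6·m_1 + 2·m_2 = 6(Δ_1 - Δ_0) = 3
  2·m_1 + 8·m_2 + 2·m_3 = 6(Δ_2 - Δ_1) = -3
  2·m_2 + 8·m_3 + 2·m_4 = 6(Δ_3 - Δ_2) = 0
Clamped end conditions give two more equations: 2h_0·m_0 + h_0·m_1 = 6(Δ_0 - g'(0)) = 36 and h_3·m_3 + 2h_3·m_4 = 6(g'(7) - Δ_3) = -36.
Forward elimination and back-substitution give m_0 = 1659/86, m_1 = -111/43, m_2 = -69/172, m_3 = 231/86, m_4 = -1779/172.
On [0, 1], with g_0(x) = a_0 + b_0·x + c_0·x² + d_0·x³: c_0 = m_0/2 = 1659/172, d_0 = (m_1 - m_0)/(6h_0) = -627/172, b_0 = Δ_0 - h_0(2m_0 + m_1)/6 = -6.

-3.6453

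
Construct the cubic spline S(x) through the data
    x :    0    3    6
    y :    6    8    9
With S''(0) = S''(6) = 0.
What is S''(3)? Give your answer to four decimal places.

Write m_i for S''(x_i). With h_i = 3, 3 and divided differences Δ_i = 2/3, 1/3, the continuity of S' gives the tridiagonal system
  3·m_0 + 12·m_1 + 3·m_2 = 6(Δ_1 - Δ_0) = -2
Natural end conditions: m_0 = m_2 = 0.
Solving: m_0 = 0, m_1 = -1/6, m_2 = 0.

-0.1667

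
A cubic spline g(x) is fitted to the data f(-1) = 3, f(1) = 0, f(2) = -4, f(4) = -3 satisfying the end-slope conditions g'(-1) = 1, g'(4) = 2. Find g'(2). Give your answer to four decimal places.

-2.7500

With M_i denoting the second derivative at x_i, h_i = 2, 1, 2, and Δ_i = (y_(i+1) − y_i)/h_i = -3/2, -4, 1/2:
  2·M_0 + 6·M_1 + 1·M_2 = 6(Δ_1 - Δ_0) = -15
  1·M_1 + 6·M_2 + 2·M_3 = 6(Δ_2 - Δ_1) = 27
Clamped end conditions give two more equations: 2h_0·M_0 + h_0·M_1 = 6(Δ_0 - g'(-1)) = -15 and h_2·M_2 + 2h_2·M_3 = 6(g'(4) - Δ_2) = 9.
Solving the tridiagonal system: M_0 = -5/2, M_1 = -5/2, M_2 = 5, M_3 = -1/4.
On [2, 4], g'(x) = b_2 + 2c_2·(x - 2) + 3d_2·(x - 2)² with b_2 = Δ_2 - h_2(2M_2 + M_3)/6 = -11/4, c_2 = M_2/2 = 5/2, d_2 = (M_3 - M_2)/(6h_2) = -7/16. So g'(2) = -11/4.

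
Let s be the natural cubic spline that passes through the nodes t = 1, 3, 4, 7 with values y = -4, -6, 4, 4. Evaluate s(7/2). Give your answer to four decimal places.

-1.2154

Put m_i = s'' at the i-th knot. Here h = (2, 1, 3) and Δ = (-1, 10, 0), so the interior equations h_(i-1)·m_(i-1) + 2(h_(i-1)+h_i)·m_i + h_i·m_(i+1) = 6(Δ_i − Δ_(i-1)) read
  2·m_0 + 6·m_1 + 1·m_2 = 6(Δ_1 - Δ_0) = 66
  1·m_1 + 8·m_2 + 3·m_3 = 6(Δ_2 - Δ_1) = -60
Natural end conditions: m_0 = m_3 = 0.
Forward elimination and back-substitution give m_0 = 0, m_1 = 588/47, m_2 = -426/47, m_3 = 0.
On [3, 4], s(t) = -6 + 345/47·(t - 3) + 294/47·(t - 3)² - 169/47·(t - 3)³.
With (t - 3) = 1/2: s(7/2) = -457/376.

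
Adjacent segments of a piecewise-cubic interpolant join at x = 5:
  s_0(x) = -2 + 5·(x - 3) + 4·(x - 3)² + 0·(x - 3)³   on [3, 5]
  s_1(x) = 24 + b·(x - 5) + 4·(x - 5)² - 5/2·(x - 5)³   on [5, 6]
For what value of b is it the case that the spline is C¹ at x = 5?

21

s_0'(x) = 5 + 8·(x - 3) + 0·(x - 3)², so s_0'(5) = 21. On the right, s_1'(5) = b, so b = 21.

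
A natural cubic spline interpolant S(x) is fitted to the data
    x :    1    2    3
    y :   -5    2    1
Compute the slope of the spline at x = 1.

Put m_i = S'' at the i-th knot. Here h = (1, 1) and Δ = (7, -1), so the interior equations h_(i-1)·m_(i-1) + 2(h_(i-1)+h_i)·m_i + h_i·m_(i+1) = 6(Δ_i − Δ_(i-1)) read
  1·m_0 + 4·m_1 + 1·m_2 = 6(Δ_1 - Δ_0) = -48
Natural end conditions: m_0 = m_2 = 0.
Forward elimination and back-substitution give m_0 = 0, m_1 = -12, m_2 = 0.
On [1, 2], S'(x) = b_0 + 2c_0·(x - 1) + 3d_0·(x - 1)² with b_0 = Δ_0 - h_0(2m_0 + m_1)/6 = 9, c_0 = m_0/2 = 0, d_0 = (m_1 - m_0)/(6h_0) = -2. So S'(1) = 9.

9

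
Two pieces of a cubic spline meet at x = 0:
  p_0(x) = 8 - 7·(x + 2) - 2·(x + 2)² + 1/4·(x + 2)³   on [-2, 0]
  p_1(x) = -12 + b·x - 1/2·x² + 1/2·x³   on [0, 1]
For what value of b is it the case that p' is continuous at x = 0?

p_0'(x) = -7 - 4·(x + 2) + 3/4·(x + 2)², so p_0'(0) = -12. On the right, p_1'(0) = b, so b = -12.

-12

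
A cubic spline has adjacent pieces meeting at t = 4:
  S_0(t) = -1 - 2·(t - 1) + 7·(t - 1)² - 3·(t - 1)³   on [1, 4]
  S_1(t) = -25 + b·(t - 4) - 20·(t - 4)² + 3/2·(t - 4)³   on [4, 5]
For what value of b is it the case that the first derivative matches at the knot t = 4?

-41

S_0'(t) = -2 + 14·(t - 1) - 9·(t - 1)², so S_0'(4) = -41. On the right, S_1'(4) = b, so b = -41.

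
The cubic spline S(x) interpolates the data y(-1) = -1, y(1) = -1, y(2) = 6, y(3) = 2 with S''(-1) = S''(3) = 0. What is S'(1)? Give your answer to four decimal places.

6.7826

Write M_i for S''(x_i). With h_i = 2, 1, 1 and divided differences Δ_i = 0, 7, -4, the continuity of S' gives the tridiagonal system
  2·M_0 + 6·M_1 + 1·M_2 = 6(Δ_1 - Δ_0) = 42
  1·M_1 + 4·M_2 + 1·M_3 = 6(Δ_2 - Δ_1) = -66
Natural end conditions: M_0 = M_3 = 0.
Solving the tridiagonal system: M_0 = 0, M_1 = 234/23, M_2 = -438/23, M_3 = 0.
On [1, 2], S'(x) = b_1 + 2c_1·(x - 1) + 3d_1·(x - 1)² with b_1 = Δ_1 - h_1(2M_1 + M_2)/6 = 156/23, c_1 = M_1/2 = 117/23, d_1 = (M_2 - M_1)/(6h_1) = -112/23. So S'(1) = 156/23.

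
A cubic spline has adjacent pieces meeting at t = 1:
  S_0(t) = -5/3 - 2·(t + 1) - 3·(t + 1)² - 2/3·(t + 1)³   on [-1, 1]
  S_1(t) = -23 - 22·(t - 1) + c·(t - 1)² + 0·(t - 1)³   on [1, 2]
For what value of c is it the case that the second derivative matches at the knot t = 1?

S_0''(t) = -6 - 4·(t + 1), so S_0''(1) = -14. On the right, S_1''(1) = 2c, so c = -7.

-7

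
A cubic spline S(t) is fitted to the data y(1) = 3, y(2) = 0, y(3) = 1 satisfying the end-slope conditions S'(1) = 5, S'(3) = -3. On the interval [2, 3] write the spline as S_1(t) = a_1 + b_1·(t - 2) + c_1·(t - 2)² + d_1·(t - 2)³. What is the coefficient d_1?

Put σ_i = S'' at the i-th knot. Here h = (1, 1) and Δ = (-3, 1), so the interior equations h_(i-1)·σ_(i-1) + 2(h_(i-1)+h_i)·σ_i + h_i·σ_(i+1) = 6(Δ_i − Δ_(i-1)) read
  1·σ_0 + 4·σ_1 + 1·σ_2 = 6(Δ_1 - Δ_0) = 24
Clamped end conditions give two more equations: 2h_0·σ_0 + h_0·σ_1 = 6(Δ_0 - S'(1)) = -48 and h_1·σ_1 + 2h_1·σ_2 = 6(S'(3) - Δ_1) = -24.
Forward elimination and back-substitution give σ_0 = -34, σ_1 = 20, σ_2 = -22.
On [2, 3], with S_1(t) = a_1 + b_1·(t - 2) + c_1·(t - 2)² + d_1·(t - 2)³: c_1 = σ_1/2 = 10, d_1 = (σ_2 - σ_1)/(6h_1) = -7, b_1 = Δ_1 - h_1(2σ_1 + σ_2)/6 = -2.

-7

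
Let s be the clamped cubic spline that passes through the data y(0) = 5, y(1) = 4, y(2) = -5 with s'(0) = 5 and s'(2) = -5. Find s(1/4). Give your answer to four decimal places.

5.8984

Write M_i for s''(x_i). With h_i = 1, 1 and divided differences Δ_i = -1, -9, the continuity of s' gives the tridiagonal system
  1·M_0 + 4·M_1 + 1·M_2 = 6(Δ_1 - Δ_0) = -48
Clamped end conditions give two more equations: 2h_0·M_0 + h_0·M_1 = 6(Δ_0 - s'(0)) = -36 and h_1·M_1 + 2h_1·M_2 = 6(s'(2) - Δ_1) = 24.
Hence M_0 = -11, M_1 = -14, M_2 = 19.
On [0, 1], s(x) = 5 + 5·x - 11/2·x² - 1/2·x³.
With x = 1/4: s(1/4) = 755/128.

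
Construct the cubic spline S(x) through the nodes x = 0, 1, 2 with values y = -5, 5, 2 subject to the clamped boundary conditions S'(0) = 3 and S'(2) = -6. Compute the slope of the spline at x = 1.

6

With M_i denoting the second derivative at x_i, h_i = 1, 1, and Δ_i = (y_(i+1) − y_i)/h_i = 10, -3:
  1·M_0 + 4·M_1 + 1·M_2 = 6(Δ_1 - Δ_0) = -78
Clamped end conditions give two more equations: 2h_0·M_0 + h_0·M_1 = 6(Δ_0 - S'(0)) = 42 and h_1·M_1 + 2h_1·M_2 = 6(S'(2) - Δ_1) = -18.
Hence M_0 = 36, M_1 = -30, M_2 = 6.
On [1, 2], S'(x) = b_1 + 2c_1·(x - 1) + 3d_1·(x - 1)² with b_1 = Δ_1 - h_1(2M_1 + M_2)/6 = 6, c_1 = M_1/2 = -15, d_1 = (M_2 - M_1)/(6h_1) = 6. So S'(1) = 6.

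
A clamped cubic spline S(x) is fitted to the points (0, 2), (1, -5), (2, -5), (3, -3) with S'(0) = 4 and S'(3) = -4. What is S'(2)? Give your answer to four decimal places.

4.3333

Let m_i = S''(x_i). Step sizes h_i = 1, 1, 1; slopes of the chords Δ_i = (y_(i+1) - y_i)/h_i = -7, 0, 2.
  1·m_0 + 4·m_1 + 1·m_2 = 6(Δ_1 - Δ_0) = 42
  1·m_1 + 4·m_2 + 1·m_3 = 6(Δ_2 - Δ_1) = 12
Clamped end conditions give two more equations: 2h_0·m_0 + h_0·m_1 = 6(Δ_0 - S'(0)) = -66 and h_2·m_2 + 2h_2·m_3 = 6(S'(3) - Δ_2) = -36.
Solving: m_0 = -130/3, m_1 = 62/3, m_2 = 8/3, m_3 = -58/3.
On [2, 3], S'(x) = b_2 + 2c_2·(x - 2) + 3d_2·(x - 2)² with b_2 = Δ_2 - h_2(2m_2 + m_3)/6 = 13/3, c_2 = m_2/2 = 4/3, d_2 = (m_3 - m_2)/(6h_2) = -11/3. So S'(2) = 13/3.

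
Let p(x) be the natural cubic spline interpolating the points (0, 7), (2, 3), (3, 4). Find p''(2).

3

Put m_i = p'' at the i-th knot. Here h = (2, 1) and Δ = (-2, 1), so the interior equations h_(i-1)·m_(i-1) + 2(h_(i-1)+h_i)·m_i + h_i·m_(i+1) = 6(Δ_i − Δ_(i-1)) read
  2·m_0 + 6·m_1 + 1·m_2 = 6(Δ_1 - Δ_0) = 18
Natural end conditions: m_0 = m_2 = 0.
Forward elimination and back-substitution give m_0 = 0, m_1 = 3, m_2 = 0.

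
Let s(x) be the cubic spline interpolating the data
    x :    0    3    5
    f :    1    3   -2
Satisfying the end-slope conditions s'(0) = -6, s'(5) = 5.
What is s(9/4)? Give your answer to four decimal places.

2.7508

With σ_i denoting the second derivative at x_i, h_i = 3, 2, and Δ_i = (y_(i+1) − y_i)/h_i = 2/3, -5/2:
  3·σ_0 + 10·σ_1 + 2·σ_2 = 6(Δ_1 - Δ_0) = -19
Clamped end conditions give two more equations: 2h_0·σ_0 + h_0·σ_1 = 6(Δ_0 - s'(0)) = 40 and h_1·σ_1 + 2h_1·σ_2 = 6(s'(5) - Δ_1) = 45.
Solving the tridiagonal system: σ_0 = 323/30, σ_1 = -41/5, σ_2 = 307/20.
On [0, 3], s(x) = 1 - 6·x + 323/60·x² - 569/540·x³.
With x = 9/4: s(9/4) = 3521/1280.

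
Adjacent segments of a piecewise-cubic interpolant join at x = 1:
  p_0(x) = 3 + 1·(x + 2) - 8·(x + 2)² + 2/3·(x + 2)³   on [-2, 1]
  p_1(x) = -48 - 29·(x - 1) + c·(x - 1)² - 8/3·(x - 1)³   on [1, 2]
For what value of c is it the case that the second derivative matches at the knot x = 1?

p_0''(x) = -16 + 4·(x + 2), so p_0''(1) = -4. On the right, p_1''(1) = 2c, so c = -2.

-2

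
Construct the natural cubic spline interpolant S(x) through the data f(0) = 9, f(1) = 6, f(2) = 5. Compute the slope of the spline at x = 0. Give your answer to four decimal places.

-3.5000

With m_i denoting the second derivative at x_i, h_i = 1, 1, and Δ_i = (y_(i+1) − y_i)/h_i = -3, -1:
  1·m_0 + 4·m_1 + 1·m_2 = 6(Δ_1 - Δ_0) = 12
Natural end conditions: m_0 = m_2 = 0.
Solving the tridiagonal system: m_0 = 0, m_1 = 3, m_2 = 0.
On [0, 1], S'(x) = b_0 + 2c_0·x + 3d_0·x² with b_0 = Δ_0 - h_0(2m_0 + m_1)/6 = -7/2, c_0 = m_0/2 = 0, d_0 = (m_1 - m_0)/(6h_0) = 1/2. So S'(0) = -7/2.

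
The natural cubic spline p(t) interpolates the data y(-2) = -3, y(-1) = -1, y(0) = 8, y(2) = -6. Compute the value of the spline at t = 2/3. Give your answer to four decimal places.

Write m_i for p''(x_i). With h_i = 1, 1, 2 and divided differences Δ_i = 2, 9, -7, the continuity of p' gives the tridiagonal system
  1·m_0 + 4·m_1 + 1·m_2 = 6(Δ_1 - Δ_0) = 42
  1·m_1 + 6·m_2 + 2·m_3 = 6(Δ_2 - Δ_1) = -96
Natural end conditions: m_0 = m_3 = 0.
Hence m_0 = 0, m_1 = 348/23, m_2 = -426/23, m_3 = 0.
On [0, 2], p(t) = 8 + 123/23·t - 213/23·t² + 71/46·t³.
With t = 2/3: p(2/3) = 4910/621.

7.9066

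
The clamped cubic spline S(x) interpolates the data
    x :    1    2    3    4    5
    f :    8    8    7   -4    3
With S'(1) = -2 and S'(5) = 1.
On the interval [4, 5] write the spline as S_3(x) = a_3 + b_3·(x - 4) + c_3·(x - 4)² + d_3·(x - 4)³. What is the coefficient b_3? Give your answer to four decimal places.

-0.9286

Write m_i for S''(x_i). With h_i = 1, 1, 1, 1 and divided differences Δ_i = 0, -1, -11, 7, the continuity of S' gives the tridiagonal system
  1·m_0 + 4·m_1 + 1·m_2 = 6(Δ_1 - Δ_0) = -6
  1·m_1 + 4·m_2 + 1·m_3 = 6(Δ_2 - Δ_1) = -60
  1·m_2 + 4·m_3 + 1·m_4 = 6(Δ_3 - Δ_2) = 108
Clamped end conditions give two more equations: 2h_0·m_0 + h_0·m_1 = 6(Δ_0 - S'(1)) = 12 and h_3·m_3 + 2h_3·m_4 = 6(S'(5) - Δ_3) = -36.
Hence m_0 = 27/7, m_1 = 30/7, m_2 = -27, m_3 = 306/7, m_4 = -279/7.
On [4, 5], with S_3(x) = a_3 + b_3·(x - 4) + c_3·(x - 4)² + d_3·(x - 4)³: c_3 = m_3/2 = 153/7, d_3 = (m_4 - m_3)/(6h_3) = -195/14, b_3 = Δ_3 - h_3(2m_3 + m_4)/6 = -13/14.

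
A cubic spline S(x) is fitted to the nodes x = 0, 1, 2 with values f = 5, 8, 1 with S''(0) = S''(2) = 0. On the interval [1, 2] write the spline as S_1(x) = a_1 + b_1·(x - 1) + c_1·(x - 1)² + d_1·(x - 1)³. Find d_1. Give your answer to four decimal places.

Put M_i = S'' at the i-th knot. Here h = (1, 1) and Δ = (3, -7), so the interior equations h_(i-1)·M_(i-1) + 2(h_(i-1)+h_i)·M_i + h_i·M_(i+1) = 6(Δ_i − Δ_(i-1)) read
  1·M_0 + 4·M_1 + 1·M_2 = 6(Δ_1 - Δ_0) = -60
Natural end conditions: M_0 = M_2 = 0.
Solving the tridiagonal system: M_0 = 0, M_1 = -15, M_2 = 0.
On [1, 2], with S_1(x) = a_1 + b_1·(x - 1) + c_1·(x - 1)² + d_1·(x - 1)³: c_1 = M_1/2 = -15/2, d_1 = (M_2 - M_1)/(6h_1) = 5/2, b_1 = Δ_1 - h_1(2M_1 + M_2)/6 = -2.

2.5000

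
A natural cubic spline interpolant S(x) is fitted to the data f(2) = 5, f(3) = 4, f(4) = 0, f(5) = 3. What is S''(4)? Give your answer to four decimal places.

12.4000

Put σ_i = S'' at the i-th knot. Here h = (1, 1, 1) and Δ = (-1, -4, 3), so the interior equations h_(i-1)·σ_(i-1) + 2(h_(i-1)+h_i)·σ_i + h_i·σ_(i+1) = 6(Δ_i − Δ_(i-1)) read
  1·σ_0 + 4·σ_1 + 1·σ_2 = 6(Δ_1 - Δ_0) = -18
  1·σ_1 + 4·σ_2 + 1·σ_3 = 6(Δ_2 - Δ_1) = 42
Natural end conditions: σ_0 = σ_3 = 0.
Solving the tridiagonal system: σ_0 = 0, σ_1 = -38/5, σ_2 = 62/5, σ_3 = 0.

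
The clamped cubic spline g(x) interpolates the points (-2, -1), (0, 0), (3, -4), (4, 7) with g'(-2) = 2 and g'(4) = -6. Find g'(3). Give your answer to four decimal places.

With M_i denoting the second derivative at x_i, h_i = 2, 3, 1, and Δ_i = (y_(i+1) − y_i)/h_i = 1/2, -4/3, 11:
  2·M_0 + 10·M_1 + 3·M_2 = 6(Δ_1 - Δ_0) = -11
  3·M_1 + 8·M_2 + 1·M_3 = 6(Δ_2 - Δ_1) = 74
Clamped end conditions give two more equations: 2h_0·M_0 + h_0·M_1 = 6(Δ_0 - g'(-2)) = -9 and h_2·M_2 + 2h_2·M_3 = 6(g'(4) - Δ_2) = -102.
Solving: M_0 = 107/78, M_1 = -565/78, M_2 = 763/39, M_3 = -4741/78.
On [3, 4], g'(x) = b_2 + 2c_2·(x - 3) + 3d_2·(x - 3)² with b_2 = Δ_2 - h_2(2M_2 + M_3)/6 = 2279/156, c_2 = M_2/2 = 763/78, d_2 = (M_3 - M_2)/(6h_2) = -2089/156. So g'(3) = 2279/156.

14.6090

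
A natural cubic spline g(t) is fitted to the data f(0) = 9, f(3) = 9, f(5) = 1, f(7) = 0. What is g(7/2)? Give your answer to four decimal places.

7.1431

With M_i denoting the second derivative at x_i, h_i = 3, 2, 2, and Δ_i = (y_(i+1) − y_i)/h_i = 0, -4, -1/2:
  3·M_0 + 10·M_1 + 2·M_2 = 6(Δ_1 - Δ_0) = -24
  2·M_1 + 8·M_2 + 2·M_3 = 6(Δ_2 - Δ_1) = 21
Natural end conditions: M_0 = M_3 = 0.
Forward elimination and back-substitution give M_0 = 0, M_1 = -117/38, M_2 = 129/38, M_3 = 0.
On [3, 5], g(t) = 9 - 117/38·(t - 3) - 117/76·(t - 3)² + 41/76·(t - 3)³.
With (t - 3) = 1/2: g(7/2) = 4343/608.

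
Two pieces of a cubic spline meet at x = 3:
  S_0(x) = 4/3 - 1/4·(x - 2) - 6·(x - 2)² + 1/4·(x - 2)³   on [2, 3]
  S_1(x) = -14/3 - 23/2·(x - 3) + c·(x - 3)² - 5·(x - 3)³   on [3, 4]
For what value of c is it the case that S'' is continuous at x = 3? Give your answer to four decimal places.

S_0''(x) = -12 + 3/2·(x - 2), so S_0''(3) = -21/2. On the right, S_1''(3) = 2c, so c = -21/4.

-5.2500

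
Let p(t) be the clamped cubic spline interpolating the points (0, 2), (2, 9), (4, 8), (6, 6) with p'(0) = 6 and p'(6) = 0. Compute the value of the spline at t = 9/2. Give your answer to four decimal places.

Put M_i = p'' at the i-th knot. Here h = (2, 2, 2) and Δ = (7/2, -1/2, -1), so the interior equations h_(i-1)·M_(i-1) + 2(h_(i-1)+h_i)·M_i + h_i·M_(i+1) = 6(Δ_i − Δ_(i-1)) read
  2·M_0 + 8·M_1 + 2·M_2 = 6(Δ_1 - Δ_0) = -24
  2·M_1 + 8·M_2 + 2·M_3 = 6(Δ_2 - Δ_1) = -3
Clamped end conditions give two more equations: 2h_0·M_0 + h_0·M_1 = 6(Δ_0 - p'(0)) = -15 and h_2·M_2 + 2h_2·M_3 = 6(p'(6) - Δ_2) = 6.
Solving: M_0 = -13/5, M_1 = -23/10, M_2 = -1/5, M_3 = 8/5.
On [4, 6], p(t) = 8 - 7/5·(t - 4) - 1/10·(t - 4)² + 3/20·(t - 4)³.
With (t - 4) = 1/2: p(9/2) = 1167/160.

7.2938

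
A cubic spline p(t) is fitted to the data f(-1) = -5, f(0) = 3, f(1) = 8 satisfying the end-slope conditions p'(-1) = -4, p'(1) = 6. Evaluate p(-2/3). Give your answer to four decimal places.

-4.2037

Put σ_i = p'' at the i-th knot. Here h = (1, 1) and Δ = (8, 5), so the interior equations h_(i-1)·σ_(i-1) + 2(h_(i-1)+h_i)·σ_i + h_i·σ_(i+1) = 6(Δ_i − Δ_(i-1)) read
  1·σ_0 + 4·σ_1 + 1·σ_2 = 6(Δ_1 - Δ_0) = -18
Clamped end conditions give two more equations: 2h_0·σ_0 + h_0·σ_1 = 6(Δ_0 - p'(-1)) = 72 and h_1·σ_1 + 2h_1·σ_2 = 6(p'(1) - Δ_1) = 6.
Hence σ_0 = 91/2, σ_1 = -19, σ_2 = 25/2.
On [-1, 0], p(t) = -5 - 4·(t + 1) + 91/4·(t + 1)² - 43/4·(t + 1)³.
With (t + 1) = 1/3: p(-2/3) = -227/54.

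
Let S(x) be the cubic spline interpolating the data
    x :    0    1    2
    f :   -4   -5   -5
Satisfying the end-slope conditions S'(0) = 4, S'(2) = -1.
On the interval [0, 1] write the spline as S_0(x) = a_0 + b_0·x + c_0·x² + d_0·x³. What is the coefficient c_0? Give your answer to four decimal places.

Let M_i = S''(x_i). Step sizes h_i = 1, 1; slopes of the chords Δ_i = (y_(i+1) - y_i)/h_i = -1, 0.
  1·M_0 + 4·M_1 + 1·M_2 = 6(Δ_1 - Δ_0) = 6
Clamped end conditions give two more equations: 2h_0·M_0 + h_0·M_1 = 6(Δ_0 - S'(0)) = -30 and h_1·M_1 + 2h_1·M_2 = 6(S'(2) - Δ_1) = -6.
Forward elimination and back-substitution give M_0 = -19, M_1 = 8, M_2 = -7.
On [0, 1], with S_0(x) = a_0 + b_0·x + c_0·x² + d_0·x³: c_0 = M_0/2 = -19/2, d_0 = (M_1 - M_0)/(6h_0) = 9/2, b_0 = Δ_0 - h_0(2M_0 + M_1)/6 = 4.

-9.5000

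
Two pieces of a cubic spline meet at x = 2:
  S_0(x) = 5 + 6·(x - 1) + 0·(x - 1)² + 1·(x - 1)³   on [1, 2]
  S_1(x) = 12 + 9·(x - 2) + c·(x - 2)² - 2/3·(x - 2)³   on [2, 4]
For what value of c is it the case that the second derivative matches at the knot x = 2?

S_0''(x) = 0 + 6·(x - 1), so S_0''(2) = 6. On the right, S_1''(2) = 2c, so c = 3.

3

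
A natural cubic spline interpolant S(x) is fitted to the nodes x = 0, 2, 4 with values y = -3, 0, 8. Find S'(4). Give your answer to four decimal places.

Put M_i = S'' at the i-th knot. Here h = (2, 2) and Δ = (3/2, 4), so the interior equations h_(i-1)·M_(i-1) + 2(h_(i-1)+h_i)·M_i + h_i·M_(i+1) = 6(Δ_i − Δ_(i-1)) read
  2·M_0 + 8·M_1 + 2·M_2 = 6(Δ_1 - Δ_0) = 15
Natural end conditions: M_0 = M_2 = 0.
Solving the tridiagonal system: M_0 = 0, M_1 = 15/8, M_2 = 0.
On [2, 4], S'(x) = b_1 + 2c_1·(x - 2) + 3d_1·(x - 2)² with b_1 = Δ_1 - h_1(2M_1 + M_2)/6 = 11/4, c_1 = M_1/2 = 15/16, d_1 = (M_2 - M_1)/(6h_1) = -5/32. So S'(4) = 37/8.

4.6250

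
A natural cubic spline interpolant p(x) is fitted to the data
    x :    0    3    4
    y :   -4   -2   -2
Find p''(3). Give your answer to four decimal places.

-0.5000

Write M_i for p''(x_i). With h_i = 3, 1 and divided differences Δ_i = 2/3, 0, the continuity of p' gives the tridiagonal system
  3·M_0 + 8·M_1 + 1·M_2 = 6(Δ_1 - Δ_0) = -4
Natural end conditions: M_0 = M_2 = 0.
Hence M_0 = 0, M_1 = -1/2, M_2 = 0.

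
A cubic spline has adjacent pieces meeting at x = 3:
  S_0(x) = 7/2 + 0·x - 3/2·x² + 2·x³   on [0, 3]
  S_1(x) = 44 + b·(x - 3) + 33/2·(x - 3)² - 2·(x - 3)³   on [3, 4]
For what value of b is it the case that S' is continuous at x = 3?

45

S_0'(x) = 0 - 3·x + 6·x², so S_0'(3) = 45. On the right, S_1'(3) = b, so b = 45.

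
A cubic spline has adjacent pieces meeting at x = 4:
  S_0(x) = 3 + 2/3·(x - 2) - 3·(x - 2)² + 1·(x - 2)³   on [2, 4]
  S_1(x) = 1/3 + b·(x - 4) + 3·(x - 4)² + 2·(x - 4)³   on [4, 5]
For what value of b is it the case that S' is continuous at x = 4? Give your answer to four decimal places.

S_0'(x) = 2/3 - 6·(x - 2) + 3·(x - 2)², so S_0'(4) = 2/3. On the right, S_1'(4) = b, so b = 2/3.

0.6667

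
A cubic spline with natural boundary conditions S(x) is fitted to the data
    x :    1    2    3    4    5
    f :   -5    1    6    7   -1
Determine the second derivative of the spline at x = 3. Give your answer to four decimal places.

Let σ_i = S''(x_i). Step sizes h_i = 1, 1, 1, 1; slopes of the chords Δ_i = (y_(i+1) - y_i)/h_i = 6, 5, 1, -8.
  1·σ_0 + 4·σ_1 + 1·σ_2 = 6(Δ_1 - Δ_0) = -6
  1·σ_1 + 4·σ_2 + 1·σ_3 = 6(Δ_2 - Δ_1) = -24
  1·σ_2 + 4·σ_3 + 1·σ_4 = 6(Δ_3 - Δ_2) = -54
Natural end conditions: σ_0 = σ_4 = 0.
Solving the tridiagonal system: σ_0 = 0, σ_1 = -6/7, σ_2 = -18/7, σ_3 = -90/7, σ_4 = 0.

-2.5714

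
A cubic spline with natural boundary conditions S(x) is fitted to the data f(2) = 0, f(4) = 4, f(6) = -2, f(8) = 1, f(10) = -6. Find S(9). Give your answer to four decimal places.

Let M_i = S''(x_i). Step sizes h_i = 2, 2, 2, 2; slopes of the chords Δ_i = (y_(i+1) - y_i)/h_i = 2, -3, 3/2, -7/2.
  2·M_0 + 8·M_1 + 2·M_2 = 6(Δ_1 - Δ_0) = -30
  2·M_1 + 8·M_2 + 2·M_3 = 6(Δ_2 - Δ_1) = 27
  2·M_2 + 8·M_3 + 2·M_4 = 6(Δ_3 - Δ_2) = -30
Natural end conditions: M_0 = M_4 = 0.
Hence M_0 = 0, M_1 = -21/4, M_2 = 6, M_3 = -21/4, M_4 = 0.
On [8, 10], S(x) = 1 + 0·(x - 8) - 21/8·(x - 8)² + 7/16·(x - 8)³.
With (x - 8) = 1: S(9) = -19/16.

-1.1875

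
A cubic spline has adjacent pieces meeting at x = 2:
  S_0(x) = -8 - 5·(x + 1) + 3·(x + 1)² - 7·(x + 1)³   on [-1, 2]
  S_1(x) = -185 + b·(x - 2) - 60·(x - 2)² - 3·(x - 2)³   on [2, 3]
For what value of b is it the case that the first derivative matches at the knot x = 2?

S_0'(x) = -5 + 6·(x + 1) - 21·(x + 1)², so S_0'(2) = -176. On the right, S_1'(2) = b, so b = -176.

-176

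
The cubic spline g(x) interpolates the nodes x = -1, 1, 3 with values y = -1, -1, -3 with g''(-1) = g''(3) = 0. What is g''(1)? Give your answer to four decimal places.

With M_i denoting the second derivative at x_i, h_i = 2, 2, and Δ_i = (y_(i+1) − y_i)/h_i = 0, -1:
  2·M_0 + 8·M_1 + 2·M_2 = 6(Δ_1 - Δ_0) = -6
Natural end conditions: M_0 = M_2 = 0.
Hence M_0 = 0, M_1 = -3/4, M_2 = 0.

-0.7500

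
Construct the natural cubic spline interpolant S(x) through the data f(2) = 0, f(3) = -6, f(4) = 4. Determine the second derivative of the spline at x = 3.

24

With m_i denoting the second derivative at x_i, h_i = 1, 1, and Δ_i = (y_(i+1) − y_i)/h_i = -6, 10:
  1·m_0 + 4·m_1 + 1·m_2 = 6(Δ_1 - Δ_0) = 96
Natural end conditions: m_0 = m_2 = 0.
Solving: m_0 = 0, m_1 = 24, m_2 = 0.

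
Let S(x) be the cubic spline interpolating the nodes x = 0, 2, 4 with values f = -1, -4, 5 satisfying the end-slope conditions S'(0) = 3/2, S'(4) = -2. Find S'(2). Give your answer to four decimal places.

2.3750

Put M_i = S'' at the i-th knot. Here h = (2, 2) and Δ = (-3/2, 9/2), so the interior equations h_(i-1)·M_(i-1) + 2(h_(i-1)+h_i)·M_i + h_i·M_(i+1) = 6(Δ_i − Δ_(i-1)) read
  2·M_0 + 8·M_1 + 2·M_2 = 6(Δ_1 - Δ_0) = 36
Clamped end conditions give two more equations: 2h_0·M_0 + h_0·M_1 = 6(Δ_0 - S'(0)) = -18 and h_1·M_1 + 2h_1·M_2 = 6(S'(4) - Δ_1) = -39.
Solving the tridiagonal system: M_0 = -79/8, M_1 = 43/4, M_2 = -121/8.
On [2, 4], S'(x) = b_1 + 2c_1·(x - 2) + 3d_1·(x - 2)² with b_1 = Δ_1 - h_1(2M_1 + M_2)/6 = 19/8, c_1 = M_1/2 = 43/8, d_1 = (M_2 - M_1)/(6h_1) = -69/32. So S'(2) = 19/8.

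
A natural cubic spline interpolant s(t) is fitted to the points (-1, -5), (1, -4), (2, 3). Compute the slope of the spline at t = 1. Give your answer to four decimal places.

Write M_i for s''(x_i). With h_i = 2, 1 and divided differences Δ_i = 1/2, 7, the continuity of s' gives the tridiagonal system
  2·M_0 + 6·M_1 + 1·M_2 = 6(Δ_1 - Δ_0) = 39
Natural end conditions: M_0 = M_2 = 0.
Solving: M_0 = 0, M_1 = 13/2, M_2 = 0.
On [1, 2], s'(t) = b_1 + 2c_1·(t - 1) + 3d_1·(t - 1)² with b_1 = Δ_1 - h_1(2M_1 + M_2)/6 = 29/6, c_1 = M_1/2 = 13/4, d_1 = (M_2 - M_1)/(6h_1) = -13/12. So s'(1) = 29/6.

4.8333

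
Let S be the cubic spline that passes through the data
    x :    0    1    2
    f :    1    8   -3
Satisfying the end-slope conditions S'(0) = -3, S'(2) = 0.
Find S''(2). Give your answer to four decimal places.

61.5000

Let M_i = S''(x_i). Step sizes h_i = 1, 1; slopes of the chords Δ_i = (y_(i+1) - y_i)/h_i = 7, -11.
  1·M_0 + 4·M_1 + 1·M_2 = 6(Δ_1 - Δ_0) = -108
Clamped end conditions give two more equations: 2h_0·M_0 + h_0·M_1 = 6(Δ_0 - S'(0)) = 60 and h_1·M_1 + 2h_1·M_2 = 6(S'(2) - Δ_1) = 66.
Solving the tridiagonal system: M_0 = 117/2, M_1 = -57, M_2 = 123/2.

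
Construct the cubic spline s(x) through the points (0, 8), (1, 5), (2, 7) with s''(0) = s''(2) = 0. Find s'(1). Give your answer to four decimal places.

Write m_i for s''(x_i). With h_i = 1, 1 and divided differences Δ_i = -3, 2, the continuity of s' gives the tridiagonal system
  1·m_0 + 4·m_1 + 1·m_2 = 6(Δ_1 - Δ_0) = 30
Natural end conditions: m_0 = m_2 = 0.
Solving: m_0 = 0, m_1 = 15/2, m_2 = 0.
On [1, 2], s'(x) = b_1 + 2c_1·(x - 1) + 3d_1·(x - 1)² with b_1 = Δ_1 - h_1(2m_1 + m_2)/6 = -1/2, c_1 = m_1/2 = 15/4, d_1 = (m_2 - m_1)/(6h_1) = -5/4. So s'(1) = -1/2.

-0.5000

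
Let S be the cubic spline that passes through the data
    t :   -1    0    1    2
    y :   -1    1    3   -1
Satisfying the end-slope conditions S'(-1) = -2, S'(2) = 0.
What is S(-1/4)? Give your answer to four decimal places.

0.0125

Let m_i = S''(x_i). Step sizes h_i = 1, 1, 1; slopes of the chords Δ_i = (y_(i+1) - y_i)/h_i = 2, 2, -4.
  1·m_0 + 4·m_1 + 1·m_2 = 6(Δ_1 - Δ_0) = 0
  1·m_1 + 4·m_2 + 1·m_3 = 6(Δ_2 - Δ_1) = -36
Clamped end conditions give two more equations: 2h_0·m_0 + h_0·m_1 = 6(Δ_0 - S'(-1)) = 24 and h_2·m_2 + 2h_2·m_3 = 6(S'(2) - Δ_2) = 24.
Forward elimination and back-substitution give m_0 = 176/15, m_1 = 8/15, m_2 = -208/15, m_3 = 284/15.
On [-1, 0], S(t) = -1 - 2·(t + 1) + 88/15·(t + 1)² - 28/15·(t + 1)³.
With (t + 1) = 3/4: S(-1/4) = 1/80.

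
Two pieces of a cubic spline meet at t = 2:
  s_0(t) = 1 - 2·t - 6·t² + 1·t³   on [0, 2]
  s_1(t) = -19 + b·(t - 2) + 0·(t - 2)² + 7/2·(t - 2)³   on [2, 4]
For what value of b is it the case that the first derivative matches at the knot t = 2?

s_0'(t) = -2 - 12·t + 3·t², so s_0'(2) = -14. On the right, s_1'(2) = b, so b = -14.

-14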